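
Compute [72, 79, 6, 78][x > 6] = keep x where x > 6: 72✓, 79✓, 6✗, 78✓
= [72, 79, 78]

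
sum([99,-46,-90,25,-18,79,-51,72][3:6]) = 86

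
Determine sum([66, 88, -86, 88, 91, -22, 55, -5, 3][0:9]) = slice → [66, 88, -86, 88, 91, -22, 55, -5, 3]
66 + 88 + (-86) + 88 + 91 + (-22) + 55 + (-5) + 3
= 278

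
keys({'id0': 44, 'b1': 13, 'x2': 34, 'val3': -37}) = ['id0', 'b1', 'x2', 'val3']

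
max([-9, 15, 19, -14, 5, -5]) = 19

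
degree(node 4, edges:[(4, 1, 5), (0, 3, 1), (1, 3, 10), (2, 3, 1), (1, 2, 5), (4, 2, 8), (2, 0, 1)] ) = 2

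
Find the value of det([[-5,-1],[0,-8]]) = (-5)*(-8) - (-1)*(0)
= 40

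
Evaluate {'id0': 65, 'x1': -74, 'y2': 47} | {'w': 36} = {'id0': 65, 'x1': -74, 'y2': 47, 'w': 36}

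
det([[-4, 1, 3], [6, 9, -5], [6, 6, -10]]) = (1)*(-4)*det([[9, -5], [6, -10]]) + (-1)*(1)*det([[6, -5], [6, -10]]) + (1)*(3)*det([[6, 9], [6, 6]])
= 240 + 30 + -54
= 216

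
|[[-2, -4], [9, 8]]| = (-2)*(8) - (-4)*(9)
= 20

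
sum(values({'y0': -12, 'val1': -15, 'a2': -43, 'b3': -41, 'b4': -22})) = (-12) + (-15) + (-43) + (-41) + (-22)
= -133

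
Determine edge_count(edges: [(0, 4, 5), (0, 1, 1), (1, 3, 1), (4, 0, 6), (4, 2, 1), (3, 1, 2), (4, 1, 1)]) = 7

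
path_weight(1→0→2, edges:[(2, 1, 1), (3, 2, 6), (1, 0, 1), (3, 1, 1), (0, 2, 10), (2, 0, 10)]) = w(1→0)=1 + w(0→2)=10
= 11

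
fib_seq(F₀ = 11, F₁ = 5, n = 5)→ F_2 = F_1 + F_0 = 16
F_3 = F_2 + F_1 = 21
F_4 = F_3 + F_2 = 37
= [11, 5, 16, 21, 37]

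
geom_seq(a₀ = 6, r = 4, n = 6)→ a_0 = 6*4^0 = 6
a_1 = 6*4^1 = 24
a_2 = 6*4^2 = 96
...
= [6, 24, 96, 384, 1536, 6144]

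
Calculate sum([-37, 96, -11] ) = (-37) + 96 + (-11)
= 48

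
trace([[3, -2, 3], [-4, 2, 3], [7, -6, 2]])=diagonal: 3 + 2 + 2
= 7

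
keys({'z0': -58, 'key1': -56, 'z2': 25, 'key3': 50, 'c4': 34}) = ['z0', 'key1', 'z2', 'key3', 'c4']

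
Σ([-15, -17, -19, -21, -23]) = (-15) + (-17) + (-19) + (-21) + (-23)
= -95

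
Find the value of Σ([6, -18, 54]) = 42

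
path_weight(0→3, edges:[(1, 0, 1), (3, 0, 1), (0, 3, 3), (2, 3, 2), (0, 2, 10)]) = w(0→3)=3
= 3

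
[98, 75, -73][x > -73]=[98, 75]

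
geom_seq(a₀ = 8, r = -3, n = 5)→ [8, -24, 72, -216, 648]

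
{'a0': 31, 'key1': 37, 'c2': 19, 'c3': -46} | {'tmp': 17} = {'a0': 31, 'key1': 37, 'c2': 19, 'c3': -46, 'tmp': 17}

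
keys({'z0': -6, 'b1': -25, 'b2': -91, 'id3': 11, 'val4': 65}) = ['z0', 'b1', 'b2', 'id3', 'val4']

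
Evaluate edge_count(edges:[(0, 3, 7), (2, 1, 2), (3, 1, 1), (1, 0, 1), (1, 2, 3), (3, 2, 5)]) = 6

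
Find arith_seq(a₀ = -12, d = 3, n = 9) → [-12, -9, -6, -3, 0, 3, 6, 9, 12]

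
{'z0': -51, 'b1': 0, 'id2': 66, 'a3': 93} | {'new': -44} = {'z0': -51, 'b1': 0, 'id2': 66, 'a3': 93, 'new': -44}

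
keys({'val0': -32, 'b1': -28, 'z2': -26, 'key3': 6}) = ['val0', 'b1', 'z2', 'key3']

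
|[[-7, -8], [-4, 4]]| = (-7)*(4) - (-8)*(-4)
= -60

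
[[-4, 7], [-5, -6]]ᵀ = [[-4, -5], [7, -6]]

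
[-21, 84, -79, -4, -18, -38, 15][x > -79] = [-21, 84, -4, -18, -38, 15]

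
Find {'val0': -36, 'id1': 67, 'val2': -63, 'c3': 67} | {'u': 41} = {'val0': -36, 'id1': 67, 'val2': -63, 'c3': 67, 'u': 41}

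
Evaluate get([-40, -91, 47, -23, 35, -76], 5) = -76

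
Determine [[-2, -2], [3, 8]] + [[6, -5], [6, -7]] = [[4, -7], [9, 1]]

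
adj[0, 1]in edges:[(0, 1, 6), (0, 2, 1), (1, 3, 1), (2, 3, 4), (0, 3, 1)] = 6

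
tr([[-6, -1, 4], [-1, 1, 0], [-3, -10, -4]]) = -9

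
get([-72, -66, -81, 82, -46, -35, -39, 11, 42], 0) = -72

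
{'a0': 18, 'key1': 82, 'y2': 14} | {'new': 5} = {'a0': 18, 'key1': 82, 'y2': 14, 'new': 5}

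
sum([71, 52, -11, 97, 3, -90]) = 122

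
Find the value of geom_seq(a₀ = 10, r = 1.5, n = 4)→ [10.0, 15.0, 22.5, 33.75]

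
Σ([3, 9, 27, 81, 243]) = 363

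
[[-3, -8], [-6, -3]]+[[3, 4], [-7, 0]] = [[0, -4], [-13, -3]]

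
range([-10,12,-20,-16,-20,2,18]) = 38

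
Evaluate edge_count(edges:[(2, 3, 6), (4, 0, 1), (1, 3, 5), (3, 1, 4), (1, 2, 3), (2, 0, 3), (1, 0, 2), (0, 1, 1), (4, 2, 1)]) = 9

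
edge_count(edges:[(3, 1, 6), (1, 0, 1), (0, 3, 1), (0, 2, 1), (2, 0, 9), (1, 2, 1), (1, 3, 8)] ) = 7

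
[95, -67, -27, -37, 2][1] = -67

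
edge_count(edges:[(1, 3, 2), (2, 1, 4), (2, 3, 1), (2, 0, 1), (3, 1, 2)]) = 5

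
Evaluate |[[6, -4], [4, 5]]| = (6)*(5) - (-4)*(4)
= 46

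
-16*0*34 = 0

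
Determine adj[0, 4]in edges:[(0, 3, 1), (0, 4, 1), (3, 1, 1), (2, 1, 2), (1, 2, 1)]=1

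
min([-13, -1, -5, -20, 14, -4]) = -20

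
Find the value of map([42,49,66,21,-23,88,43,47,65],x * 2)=[84, 98, 132, 42, -46, 176, 86, 94, 130]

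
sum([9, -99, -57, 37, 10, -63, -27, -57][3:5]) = 47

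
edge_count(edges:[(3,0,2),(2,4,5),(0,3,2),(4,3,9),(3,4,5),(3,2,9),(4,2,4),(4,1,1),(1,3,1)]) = 9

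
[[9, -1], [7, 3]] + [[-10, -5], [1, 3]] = [[-1, -6], [8, 6]]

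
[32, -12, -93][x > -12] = [32]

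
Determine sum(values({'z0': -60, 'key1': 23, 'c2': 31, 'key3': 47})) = (-60) + 23 + 31 + 47
= 41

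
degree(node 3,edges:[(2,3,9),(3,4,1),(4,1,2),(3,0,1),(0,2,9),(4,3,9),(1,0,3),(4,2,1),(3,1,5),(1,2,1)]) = incident: (2,3), (3,4), (3,0), (4,3), (3,1)
= 5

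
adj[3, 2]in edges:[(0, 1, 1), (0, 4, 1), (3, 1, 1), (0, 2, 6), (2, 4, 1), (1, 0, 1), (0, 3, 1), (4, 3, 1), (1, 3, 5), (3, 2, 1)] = 1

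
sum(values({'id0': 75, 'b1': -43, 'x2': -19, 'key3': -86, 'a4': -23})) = -96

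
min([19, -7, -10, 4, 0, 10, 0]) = -10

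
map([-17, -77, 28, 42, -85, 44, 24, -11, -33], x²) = (-17)²=289, (-77)²=5929, (28)²=784, (42)²=1764, (-85)²=7225, (44)²=1936, (24)²=576, (-11)²=121, (-33)²=1089
= [289, 5929, 784, 1764, 7225, 1936, 576, 121, 1089]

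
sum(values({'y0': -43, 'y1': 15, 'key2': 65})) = (-43) + 15 + 65
= 37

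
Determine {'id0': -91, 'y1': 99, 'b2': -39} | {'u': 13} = {'id0': -91, 'y1': 99, 'b2': -39, 'u': 13}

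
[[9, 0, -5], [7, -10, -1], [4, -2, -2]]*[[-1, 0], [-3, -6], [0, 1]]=[[-9, -5], [23, 59], [2, 10]]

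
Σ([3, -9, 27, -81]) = -60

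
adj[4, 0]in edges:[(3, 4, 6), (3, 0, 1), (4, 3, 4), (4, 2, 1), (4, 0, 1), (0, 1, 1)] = 1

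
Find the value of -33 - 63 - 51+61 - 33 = -119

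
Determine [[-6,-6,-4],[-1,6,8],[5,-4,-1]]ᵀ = [[-6, -1, 5], [-6, 6, -4], [-4, 8, -1]]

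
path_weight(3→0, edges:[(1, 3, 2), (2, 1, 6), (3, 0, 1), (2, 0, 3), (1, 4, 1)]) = w(3→0)=1
= 1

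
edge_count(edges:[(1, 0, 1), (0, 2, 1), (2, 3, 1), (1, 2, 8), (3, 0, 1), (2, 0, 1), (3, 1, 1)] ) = 7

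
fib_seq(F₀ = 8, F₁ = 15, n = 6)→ F_2 = F_1 + F_0 = 23
F_3 = F_2 + F_1 = 38
F_4 = F_3 + F_2 = 61
...
= [8, 15, 23, 38, 61, 99]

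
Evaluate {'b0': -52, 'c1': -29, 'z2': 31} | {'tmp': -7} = {'b0': -52, 'c1': -29, 'z2': 31, 'tmp': -7}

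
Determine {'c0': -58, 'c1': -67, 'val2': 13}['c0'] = -58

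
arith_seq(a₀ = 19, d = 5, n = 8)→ [19, 24, 29, 34, 39, 44, 49, 54]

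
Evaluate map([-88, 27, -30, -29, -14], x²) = (-88)²=7744, (27)²=729, (-30)²=900, (-29)²=841, (-14)²=196
= [7744, 729, 900, 841, 196]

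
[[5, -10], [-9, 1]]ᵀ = [[5, -9], [-10, 1]]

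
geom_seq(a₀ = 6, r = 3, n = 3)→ a_0 = 6*3^0 = 6
a_1 = 6*3^1 = 18
a_2 = 6*3^2 = 54
= [6, 18, 54]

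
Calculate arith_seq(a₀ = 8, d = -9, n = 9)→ a_0 = 8 + 0*-9 = 8
a_1 = 8 + 1*-9 = -1
a_2 = 8 + 2*-9 = -10
...
= [8, -1, -10, -19, -28, -37, -46, -55, -64]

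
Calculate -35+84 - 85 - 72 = -108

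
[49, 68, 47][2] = 47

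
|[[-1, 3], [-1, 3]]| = 0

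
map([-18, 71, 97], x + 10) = [-8, 81, 107]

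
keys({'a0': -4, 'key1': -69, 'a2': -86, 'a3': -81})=['a0', 'key1', 'a2', 'a3']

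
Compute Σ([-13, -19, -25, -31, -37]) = (-13) + (-19) + (-25) + (-31) + (-37)
= -125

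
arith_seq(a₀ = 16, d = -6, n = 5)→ [16, 10, 4, -2, -8]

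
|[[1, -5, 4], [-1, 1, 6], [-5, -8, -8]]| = (1)*(1)*det([[1, 6], [-8, -8]]) + (-1)*(-5)*det([[-1, 6], [-5, -8]]) + (1)*(4)*det([[-1, 1], [-5, -8]])
= 40 + 190 + 52
= 282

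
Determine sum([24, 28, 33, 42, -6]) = 121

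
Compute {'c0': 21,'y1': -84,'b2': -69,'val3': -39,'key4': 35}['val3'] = -39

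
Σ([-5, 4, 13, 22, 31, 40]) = 105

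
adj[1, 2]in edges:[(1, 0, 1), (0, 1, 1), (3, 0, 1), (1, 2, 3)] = 3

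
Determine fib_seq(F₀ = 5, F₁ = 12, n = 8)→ F_2 = F_1 + F_0 = 17
F_3 = F_2 + F_1 = 29
F_4 = F_3 + F_2 = 46
...
= [5, 12, 17, 29, 46, 75, 121, 196]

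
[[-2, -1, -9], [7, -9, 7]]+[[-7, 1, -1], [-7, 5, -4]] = [[-9, 0, -10], [0, -4, 3]]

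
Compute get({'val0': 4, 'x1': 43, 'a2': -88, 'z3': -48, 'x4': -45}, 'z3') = -48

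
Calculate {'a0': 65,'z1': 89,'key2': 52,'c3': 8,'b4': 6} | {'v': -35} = {'a0': 65, 'z1': 89, 'key2': 52, 'c3': 8, 'b4': 6, 'v': -35}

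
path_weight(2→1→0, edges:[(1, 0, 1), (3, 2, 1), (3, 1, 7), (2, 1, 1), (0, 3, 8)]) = 2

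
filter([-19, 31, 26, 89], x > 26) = [31, 89]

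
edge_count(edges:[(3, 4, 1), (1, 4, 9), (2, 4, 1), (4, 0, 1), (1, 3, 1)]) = 5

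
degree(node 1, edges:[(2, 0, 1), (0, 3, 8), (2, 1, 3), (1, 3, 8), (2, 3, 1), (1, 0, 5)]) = incident: (2,1), (1,3), (1,0)
= 3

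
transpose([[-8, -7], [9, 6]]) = [[-8, 9], [-7, 6]]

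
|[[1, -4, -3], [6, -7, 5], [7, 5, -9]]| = -555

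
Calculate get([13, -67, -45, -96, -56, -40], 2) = -45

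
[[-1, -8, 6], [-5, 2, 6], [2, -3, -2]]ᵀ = [[-1, -5, 2], [-8, 2, -3], [6, 6, -2]]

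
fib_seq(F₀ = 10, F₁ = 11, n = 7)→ [10, 11, 21, 32, 53, 85, 138]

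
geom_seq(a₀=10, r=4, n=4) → a_0 = 10*4^0 = 10
a_1 = 10*4^1 = 40
a_2 = 10*4^2 = 160
...
= [10, 40, 160, 640]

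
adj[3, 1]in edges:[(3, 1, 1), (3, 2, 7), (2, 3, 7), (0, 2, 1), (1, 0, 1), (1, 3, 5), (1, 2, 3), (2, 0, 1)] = 1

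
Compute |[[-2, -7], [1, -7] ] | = (-2)*(-7) - (-7)*(1)
= 21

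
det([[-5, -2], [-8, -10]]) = (-5)*(-10) - (-2)*(-8)
= 34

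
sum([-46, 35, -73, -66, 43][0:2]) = slice → [-46, 35]
(-46) + 35
= -11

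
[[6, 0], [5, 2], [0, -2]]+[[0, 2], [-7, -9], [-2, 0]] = [[6, 2], [-2, -7], [-2, -2]]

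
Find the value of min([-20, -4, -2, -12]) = -20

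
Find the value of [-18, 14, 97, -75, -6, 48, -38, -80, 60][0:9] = [-18, 14, 97, -75, -6, 48, -38, -80, 60]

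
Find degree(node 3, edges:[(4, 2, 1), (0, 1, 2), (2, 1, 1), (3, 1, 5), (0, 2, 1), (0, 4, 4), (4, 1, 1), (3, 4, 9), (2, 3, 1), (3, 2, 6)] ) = incident: (3,1), (3,4), (2,3), (3,2)
= 4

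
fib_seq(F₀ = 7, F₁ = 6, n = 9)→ F_2 = F_1 + F_0 = 13
F_3 = F_2 + F_1 = 19
F_4 = F_3 + F_2 = 32
...
= [7, 6, 13, 19, 32, 51, 83, 134, 217]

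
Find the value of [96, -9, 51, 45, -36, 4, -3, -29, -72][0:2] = [96, -9]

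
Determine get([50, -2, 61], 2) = 61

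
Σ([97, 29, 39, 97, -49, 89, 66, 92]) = 460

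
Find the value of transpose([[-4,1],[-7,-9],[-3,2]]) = [[-4, -7, -3], [1, -9, 2]]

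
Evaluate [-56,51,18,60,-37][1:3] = [51, 18]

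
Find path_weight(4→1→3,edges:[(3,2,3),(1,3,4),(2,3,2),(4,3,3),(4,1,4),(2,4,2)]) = w(4→1)=4 + w(1→3)=4
= 8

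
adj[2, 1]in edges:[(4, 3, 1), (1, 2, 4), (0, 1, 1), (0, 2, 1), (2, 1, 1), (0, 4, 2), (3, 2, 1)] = 1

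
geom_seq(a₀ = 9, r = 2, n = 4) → a_0 = 9*2^0 = 9
a_1 = 9*2^1 = 18
a_2 = 9*2^2 = 36
...
= [9, 18, 36, 72]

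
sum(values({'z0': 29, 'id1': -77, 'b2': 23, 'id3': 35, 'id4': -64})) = -54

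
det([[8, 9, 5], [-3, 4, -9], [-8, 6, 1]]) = 1209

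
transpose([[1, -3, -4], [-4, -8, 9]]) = [[1, -4], [-3, -8], [-4, 9]]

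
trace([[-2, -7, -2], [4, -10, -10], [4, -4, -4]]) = diagonal: (-2) + (-10) + (-4)
= -16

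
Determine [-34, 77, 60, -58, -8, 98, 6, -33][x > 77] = keep x where x > 77: -34✗, 77✗, 60✗, -58✗, -8✗, 98✓, 6✗, -33✗
= [98]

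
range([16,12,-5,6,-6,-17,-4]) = 33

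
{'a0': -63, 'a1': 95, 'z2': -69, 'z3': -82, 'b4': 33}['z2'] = -69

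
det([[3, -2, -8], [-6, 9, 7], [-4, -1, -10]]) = -409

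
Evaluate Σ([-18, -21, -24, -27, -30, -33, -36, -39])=-228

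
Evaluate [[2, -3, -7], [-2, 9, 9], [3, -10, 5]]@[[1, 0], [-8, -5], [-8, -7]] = C[0][0] = (2)*(1) + (-3)*(-8) + (-7)*(-8) = 82
C[0][1] = (2)*(0) + (-3)*(-5) + (-7)*(-7) = 64
C[1][0] = (-2)*(1) + (9)*(-8) + (9)*(-8) = -146
C[1][1] = (-2)*(0) + (9)*(-5) + (9)*(-7) = -108
C[2][0] = (3)*(1) + (-10)*(-8) + (5)*(-8) = 43
C[2][1] = (3)*(0) + (-10)*(-5) + (5)*(-7) = 15
= [[82, 64], [-146, -108], [43, 15]]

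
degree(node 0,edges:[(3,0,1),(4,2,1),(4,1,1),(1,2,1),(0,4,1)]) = incident: (3,0), (0,4)
= 2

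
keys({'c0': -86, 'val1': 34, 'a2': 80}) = ['c0', 'val1', 'a2']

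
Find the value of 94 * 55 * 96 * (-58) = -28786560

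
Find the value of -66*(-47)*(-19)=-58938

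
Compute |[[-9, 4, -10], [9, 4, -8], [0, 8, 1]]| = -1368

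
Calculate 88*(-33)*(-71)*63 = 12989592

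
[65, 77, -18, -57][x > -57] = [65, 77, -18]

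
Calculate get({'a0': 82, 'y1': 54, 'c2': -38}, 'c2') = -38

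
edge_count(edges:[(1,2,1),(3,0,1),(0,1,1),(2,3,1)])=4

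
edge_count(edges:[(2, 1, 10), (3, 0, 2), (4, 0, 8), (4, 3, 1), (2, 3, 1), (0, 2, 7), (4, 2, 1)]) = 7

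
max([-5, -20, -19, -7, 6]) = 6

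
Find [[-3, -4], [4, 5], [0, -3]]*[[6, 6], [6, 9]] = C[0][0] = (-3)*(6) + (-4)*(6) = -42
C[0][1] = (-3)*(6) + (-4)*(9) = -54
C[1][0] = (4)*(6) + (5)*(6) = 54
C[1][1] = (4)*(6) + (5)*(9) = 69
C[2][0] = (0)*(6) + (-3)*(6) = -18
C[2][1] = (0)*(6) + (-3)*(9) = -27
= [[-42, -54], [54, 69], [-18, -27]]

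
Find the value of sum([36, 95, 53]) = 36 + 95 + 53
= 184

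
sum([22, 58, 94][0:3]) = slice → [22, 58, 94]
22 + 58 + 94
= 174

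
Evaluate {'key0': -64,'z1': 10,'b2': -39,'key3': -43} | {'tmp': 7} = {'key0': -64, 'z1': 10, 'b2': -39, 'key3': -43, 'tmp': 7}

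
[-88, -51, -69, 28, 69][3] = 28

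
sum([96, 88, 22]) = 206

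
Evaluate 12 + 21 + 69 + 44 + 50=196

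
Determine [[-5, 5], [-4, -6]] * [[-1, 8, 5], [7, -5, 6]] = C[0][0] = (-5)*(-1) + (5)*(7) = 40
C[0][1] = (-5)*(8) + (5)*(-5) = -65
C[0][2] = (-5)*(5) + (5)*(6) = 5
C[1][0] = (-4)*(-1) + (-6)*(7) = -38
C[1][1] = (-4)*(8) + (-6)*(-5) = -2
C[1][2] = (-4)*(5) + (-6)*(6) = -56
= [[40, -65, 5], [-38, -2, -56]]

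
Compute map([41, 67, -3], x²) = [1681, 4489, 9]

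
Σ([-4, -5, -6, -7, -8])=(-4) + (-5) + (-6) + (-7) + (-8)
= -30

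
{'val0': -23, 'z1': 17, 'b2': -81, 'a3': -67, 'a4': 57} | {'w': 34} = {'val0': -23, 'z1': 17, 'b2': -81, 'a3': -67, 'a4': 57, 'w': 34}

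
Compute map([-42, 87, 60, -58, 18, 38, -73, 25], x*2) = [-84, 174, 120, -116, 36, 76, -146, 50]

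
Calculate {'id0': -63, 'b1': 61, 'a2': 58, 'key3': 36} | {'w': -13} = {'id0': -63, 'b1': 61, 'a2': 58, 'key3': 36, 'w': -13}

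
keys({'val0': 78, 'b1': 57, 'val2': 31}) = ['val0', 'b1', 'val2']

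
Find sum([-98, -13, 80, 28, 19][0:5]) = slice → [-98, -13, 80, 28, 19]
(-98) + (-13) + 80 + 28 + 19
= 16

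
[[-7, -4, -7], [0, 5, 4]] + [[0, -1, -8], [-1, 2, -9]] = [[-7, -5, -15], [-1, 7, -5]]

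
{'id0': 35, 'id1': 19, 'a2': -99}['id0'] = 35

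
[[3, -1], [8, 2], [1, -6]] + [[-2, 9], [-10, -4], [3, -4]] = [[1, 8], [-2, -2], [4, -10]]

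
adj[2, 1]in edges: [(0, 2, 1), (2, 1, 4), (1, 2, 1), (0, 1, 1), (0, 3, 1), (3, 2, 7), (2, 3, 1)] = 4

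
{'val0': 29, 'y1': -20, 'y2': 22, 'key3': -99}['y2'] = 22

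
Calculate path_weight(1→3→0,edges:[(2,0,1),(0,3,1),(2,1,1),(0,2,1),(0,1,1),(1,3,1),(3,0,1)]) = w(1→3)=1 + w(3→0)=1
= 2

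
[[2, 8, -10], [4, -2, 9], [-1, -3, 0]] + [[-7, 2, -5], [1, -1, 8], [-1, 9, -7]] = [[-5, 10, -15], [5, -3, 17], [-2, 6, -7]]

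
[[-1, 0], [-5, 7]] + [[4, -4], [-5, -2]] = [[3, -4], [-10, 5]]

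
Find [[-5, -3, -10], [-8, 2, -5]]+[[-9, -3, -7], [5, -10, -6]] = [[-14, -6, -17], [-3, -8, -11]]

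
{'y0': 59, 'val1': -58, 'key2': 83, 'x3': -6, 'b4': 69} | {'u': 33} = {'y0': 59, 'val1': -58, 'key2': 83, 'x3': -6, 'b4': 69, 'u': 33}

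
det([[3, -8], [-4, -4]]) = (3)*(-4) - (-8)*(-4)
= -44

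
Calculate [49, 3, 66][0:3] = [49, 3, 66]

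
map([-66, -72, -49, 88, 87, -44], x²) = (-66)²=4356, (-72)²=5184, (-49)²=2401, (88)²=7744, (87)²=7569, (-44)²=1936
= [4356, 5184, 2401, 7744, 7569, 1936]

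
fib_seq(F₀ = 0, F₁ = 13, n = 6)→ [0, 13, 13, 26, 39, 65]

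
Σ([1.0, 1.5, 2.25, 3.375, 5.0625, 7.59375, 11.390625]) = 1.0 + 1.5 + 2.25 + 3.375 + 5.0625 + 7.59375 + 11.390625
= 32.171875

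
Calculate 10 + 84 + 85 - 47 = 132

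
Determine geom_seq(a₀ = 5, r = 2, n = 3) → [5, 10, 20]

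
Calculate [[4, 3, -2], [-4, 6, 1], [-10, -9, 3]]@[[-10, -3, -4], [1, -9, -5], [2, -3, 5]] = C[0][0] = (4)*(-10) + (3)*(1) + (-2)*(2) = -41
C[0][1] = (4)*(-3) + (3)*(-9) + (-2)*(-3) = -33
C[0][2] = (4)*(-4) + (3)*(-5) + (-2)*(5) = -41
C[1][0] = (-4)*(-10) + (6)*(1) + (1)*(2) = 48
C[1][1] = (-4)*(-3) + (6)*(-9) + (1)*(-3) = -45
C[1][2] = (-4)*(-4) + (6)*(-5) + (1)*(5) = -9
... (3 more cells)
= [[-41, -33, -41], [48, -45, -9], [97, 102, 100]]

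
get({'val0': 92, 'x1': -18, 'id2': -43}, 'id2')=-43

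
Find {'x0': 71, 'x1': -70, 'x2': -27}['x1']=-70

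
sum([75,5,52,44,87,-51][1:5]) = 188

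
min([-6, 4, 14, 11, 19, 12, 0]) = -6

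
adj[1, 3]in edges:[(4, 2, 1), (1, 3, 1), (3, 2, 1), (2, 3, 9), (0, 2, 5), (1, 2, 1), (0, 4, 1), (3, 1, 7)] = 1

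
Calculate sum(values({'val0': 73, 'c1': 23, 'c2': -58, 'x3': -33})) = 5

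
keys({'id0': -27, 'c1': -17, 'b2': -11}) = ['id0', 'c1', 'b2']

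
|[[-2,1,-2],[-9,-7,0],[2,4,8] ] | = 228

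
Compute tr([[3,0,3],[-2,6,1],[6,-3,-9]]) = 0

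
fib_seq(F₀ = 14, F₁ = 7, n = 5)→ [14, 7, 21, 28, 49]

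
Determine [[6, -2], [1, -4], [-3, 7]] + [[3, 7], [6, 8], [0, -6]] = [[9, 5], [7, 4], [-3, 1]]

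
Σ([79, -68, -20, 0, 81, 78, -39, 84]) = 79 + (-68) + (-20) + 0 + 81 + 78 + (-39) + 84
= 195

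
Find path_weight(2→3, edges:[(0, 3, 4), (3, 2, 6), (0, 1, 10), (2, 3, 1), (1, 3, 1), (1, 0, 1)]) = 1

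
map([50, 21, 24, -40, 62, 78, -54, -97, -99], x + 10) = [60, 31, 34, -30, 72, 88, -44, -87, -89]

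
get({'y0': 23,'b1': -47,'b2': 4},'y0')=23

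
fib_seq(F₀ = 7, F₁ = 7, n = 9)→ [7, 7, 14, 21, 35, 56, 91, 147, 238]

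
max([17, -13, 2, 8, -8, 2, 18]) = 18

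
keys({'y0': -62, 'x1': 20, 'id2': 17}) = ['y0', 'x1', 'id2']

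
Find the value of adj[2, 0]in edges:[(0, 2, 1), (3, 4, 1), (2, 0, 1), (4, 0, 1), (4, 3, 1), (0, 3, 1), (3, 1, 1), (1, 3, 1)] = 1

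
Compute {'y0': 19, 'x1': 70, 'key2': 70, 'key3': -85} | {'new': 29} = {'y0': 19, 'x1': 70, 'key2': 70, 'key3': -85, 'new': 29}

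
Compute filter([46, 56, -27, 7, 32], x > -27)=keep x where x > -27: 46✓, 56✓, -27✗, 7✓, 32✓
= [46, 56, 7, 32]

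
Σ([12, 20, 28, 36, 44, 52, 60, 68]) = 320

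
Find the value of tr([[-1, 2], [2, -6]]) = diagonal: (-1) + (-6)
= -7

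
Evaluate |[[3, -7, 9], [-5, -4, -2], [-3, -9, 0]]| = (1)*(3)*det([[-4, -2], [-9, 0]]) + (-1)*(-7)*det([[-5, -2], [-3, 0]]) + (1)*(9)*det([[-5, -4], [-3, -9]])
= -54 + -42 + 297
= 201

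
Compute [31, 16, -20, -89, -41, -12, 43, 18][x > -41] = [31, 16, -20, -12, 43, 18]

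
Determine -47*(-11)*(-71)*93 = -3413751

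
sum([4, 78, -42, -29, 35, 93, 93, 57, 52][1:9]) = slice → [78, -42, -29, 35, 93, 93, 57, 52]
78 + (-42) + (-29) + 35 + 93 + 93 + 57 + 52
= 337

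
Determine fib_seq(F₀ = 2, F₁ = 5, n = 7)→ [2, 5, 7, 12, 19, 31, 50]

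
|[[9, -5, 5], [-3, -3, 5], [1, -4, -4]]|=398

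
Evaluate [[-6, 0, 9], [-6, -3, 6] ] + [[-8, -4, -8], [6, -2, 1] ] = [[-14, -4, 1], [0, -5, 7]]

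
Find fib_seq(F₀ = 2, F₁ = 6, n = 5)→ [2, 6, 8, 14, 22]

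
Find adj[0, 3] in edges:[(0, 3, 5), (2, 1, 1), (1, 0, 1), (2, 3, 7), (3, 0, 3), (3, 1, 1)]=5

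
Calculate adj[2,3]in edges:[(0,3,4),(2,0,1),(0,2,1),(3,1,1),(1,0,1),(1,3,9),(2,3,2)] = 2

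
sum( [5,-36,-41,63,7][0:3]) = -72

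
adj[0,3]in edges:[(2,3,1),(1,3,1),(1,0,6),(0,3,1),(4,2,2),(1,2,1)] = 1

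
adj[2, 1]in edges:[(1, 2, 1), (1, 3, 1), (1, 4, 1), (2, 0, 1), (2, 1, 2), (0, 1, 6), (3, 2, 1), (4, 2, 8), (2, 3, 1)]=2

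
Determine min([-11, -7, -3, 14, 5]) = -11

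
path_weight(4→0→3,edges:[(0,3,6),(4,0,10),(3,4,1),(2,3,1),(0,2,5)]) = w(4→0)=10 + w(0→3)=6
= 16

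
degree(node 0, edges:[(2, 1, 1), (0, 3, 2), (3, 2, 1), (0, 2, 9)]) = incident: (0,3), (0,2)
= 2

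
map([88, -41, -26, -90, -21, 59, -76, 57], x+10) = 88+10=98, -41+10=-31, -26+10=-16, -90+10=-80, -21+10=-11, 59+10=69, -76+10=-66, 57+10=67
= [98, -31, -16, -80, -11, 69, -66, 67]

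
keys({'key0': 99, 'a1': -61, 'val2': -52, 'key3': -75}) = ['key0', 'a1', 'val2', 'key3']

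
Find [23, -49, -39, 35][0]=23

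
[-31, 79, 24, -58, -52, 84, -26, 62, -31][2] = 24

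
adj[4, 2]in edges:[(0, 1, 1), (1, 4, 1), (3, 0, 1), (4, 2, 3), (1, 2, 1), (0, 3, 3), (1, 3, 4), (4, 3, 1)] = 3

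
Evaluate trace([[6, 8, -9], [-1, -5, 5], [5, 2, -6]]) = diagonal: 6 + (-5) + (-6)
= -5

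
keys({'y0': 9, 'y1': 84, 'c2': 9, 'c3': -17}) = ['y0', 'y1', 'c2', 'c3']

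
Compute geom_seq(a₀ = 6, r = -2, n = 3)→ a_0 = 6*(-2)^0 = 6
a_1 = 6*(-2)^1 = -12
a_2 = 6*(-2)^2 = 24
= [6, -12, 24]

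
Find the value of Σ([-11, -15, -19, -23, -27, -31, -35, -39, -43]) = (-11) + (-15) + (-19) + (-23) + (-27) + (-31) + (-35) + (-39) + (-43)
= -243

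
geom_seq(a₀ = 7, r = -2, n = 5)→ a_0 = 7*(-2)^0 = 7
a_1 = 7*(-2)^1 = -14
a_2 = 7*(-2)^2 = 28
...
= [7, -14, 28, -56, 112]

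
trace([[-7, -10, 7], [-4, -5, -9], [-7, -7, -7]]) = diagonal: (-7) + (-5) + (-7)
= -19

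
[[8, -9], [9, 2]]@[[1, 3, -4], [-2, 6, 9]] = C[0][0] = (8)*(1) + (-9)*(-2) = 26
C[0][1] = (8)*(3) + (-9)*(6) = -30
C[0][2] = (8)*(-4) + (-9)*(9) = -113
C[1][0] = (9)*(1) + (2)*(-2) = 5
C[1][1] = (9)*(3) + (2)*(6) = 39
C[1][2] = (9)*(-4) + (2)*(9) = -18
= [[26, -30, -113], [5, 39, -18]]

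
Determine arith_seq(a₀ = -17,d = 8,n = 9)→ a_0 = -17 + 0*8 = -17
a_1 = -17 + 1*8 = -9
a_2 = -17 + 2*8 = -1
...
= [-17, -9, -1, 7, 15, 23, 31, 39, 47]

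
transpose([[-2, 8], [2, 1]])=[[-2, 2], [8, 1]]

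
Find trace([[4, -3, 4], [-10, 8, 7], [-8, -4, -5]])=diagonal: 4 + 8 + (-5)
= 7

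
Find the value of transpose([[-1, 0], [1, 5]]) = [[-1, 1], [0, 5]]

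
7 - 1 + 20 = 26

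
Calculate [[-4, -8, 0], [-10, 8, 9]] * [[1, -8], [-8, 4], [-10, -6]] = C[0][0] = (-4)*(1) + (-8)*(-8) + (0)*(-10) = 60
C[0][1] = (-4)*(-8) + (-8)*(4) + (0)*(-6) = 0
C[1][0] = (-10)*(1) + (8)*(-8) + (9)*(-10) = -164
C[1][1] = (-10)*(-8) + (8)*(4) + (9)*(-6) = 58
= [[60, 0], [-164, 58]]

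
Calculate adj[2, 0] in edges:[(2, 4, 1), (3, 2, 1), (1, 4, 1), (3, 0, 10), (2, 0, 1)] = 1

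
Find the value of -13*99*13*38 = -635778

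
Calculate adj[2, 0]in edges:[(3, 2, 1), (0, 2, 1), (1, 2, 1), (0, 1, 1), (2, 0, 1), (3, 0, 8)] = 1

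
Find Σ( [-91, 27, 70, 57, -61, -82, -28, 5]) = -103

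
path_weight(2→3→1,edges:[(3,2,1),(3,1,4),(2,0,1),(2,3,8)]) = 12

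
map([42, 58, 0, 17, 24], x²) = (42)²=1764, (58)²=3364, (0)²=0, (17)²=289, (24)²=576
= [1764, 3364, 0, 289, 576]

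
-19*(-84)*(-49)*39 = -3049956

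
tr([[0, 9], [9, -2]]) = -2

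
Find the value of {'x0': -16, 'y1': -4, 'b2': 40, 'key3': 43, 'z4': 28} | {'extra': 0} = {'x0': -16, 'y1': -4, 'b2': 40, 'key3': 43, 'z4': 28, 'extra': 0}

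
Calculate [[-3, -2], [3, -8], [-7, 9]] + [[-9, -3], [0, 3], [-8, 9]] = [[-12, -5], [3, -5], [-15, 18]]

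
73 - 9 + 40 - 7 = 97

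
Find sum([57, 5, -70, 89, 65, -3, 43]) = 57 + 5 + (-70) + 89 + 65 + (-3) + 43
= 186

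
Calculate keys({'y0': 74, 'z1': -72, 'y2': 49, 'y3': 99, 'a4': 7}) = ['y0', 'z1', 'y2', 'y3', 'a4']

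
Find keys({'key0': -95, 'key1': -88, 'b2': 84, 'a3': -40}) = ['key0', 'key1', 'b2', 'a3']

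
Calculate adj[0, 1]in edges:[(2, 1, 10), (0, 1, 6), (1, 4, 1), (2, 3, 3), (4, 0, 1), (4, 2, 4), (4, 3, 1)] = 6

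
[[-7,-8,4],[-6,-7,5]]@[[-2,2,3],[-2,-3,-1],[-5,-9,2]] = C[0][0] = (-7)*(-2) + (-8)*(-2) + (4)*(-5) = 10
C[0][1] = (-7)*(2) + (-8)*(-3) + (4)*(-9) = -26
C[0][2] = (-7)*(3) + (-8)*(-1) + (4)*(2) = -5
C[1][0] = (-6)*(-2) + (-7)*(-2) + (5)*(-5) = 1
C[1][1] = (-6)*(2) + (-7)*(-3) + (5)*(-9) = -36
C[1][2] = (-6)*(3) + (-7)*(-1) + (5)*(2) = -1
= [[10, -26, -5], [1, -36, -1]]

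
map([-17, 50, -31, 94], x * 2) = [-34, 100, -62, 188]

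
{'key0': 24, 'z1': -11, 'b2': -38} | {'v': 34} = {'key0': 24, 'z1': -11, 'b2': -38, 'v': 34}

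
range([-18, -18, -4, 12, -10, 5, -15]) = 30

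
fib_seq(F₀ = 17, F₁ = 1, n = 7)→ [17, 1, 18, 19, 37, 56, 93]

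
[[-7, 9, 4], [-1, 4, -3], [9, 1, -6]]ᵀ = [[-7, -1, 9], [9, 4, 1], [4, -3, -6]]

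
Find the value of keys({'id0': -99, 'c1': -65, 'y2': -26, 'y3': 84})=['id0', 'c1', 'y2', 'y3']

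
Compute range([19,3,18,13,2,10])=17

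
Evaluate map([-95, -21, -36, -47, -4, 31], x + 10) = -95+10=-85, -21+10=-11, -36+10=-26, -47+10=-37, -4+10=6, 31+10=41
= [-85, -11, -26, -37, 6, 41]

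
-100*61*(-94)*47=26949800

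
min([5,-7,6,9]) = -7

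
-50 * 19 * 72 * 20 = -1368000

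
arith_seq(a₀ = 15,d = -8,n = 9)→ a_0 = 15 + 0*-8 = 15
a_1 = 15 + 1*-8 = 7
a_2 = 15 + 2*-8 = -1
...
= [15, 7, -1, -9, -17, -25, -33, -41, -49]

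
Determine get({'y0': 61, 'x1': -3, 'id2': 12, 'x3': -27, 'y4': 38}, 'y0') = 61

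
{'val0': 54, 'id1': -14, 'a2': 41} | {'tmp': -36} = {'val0': 54, 'id1': -14, 'a2': 41, 'tmp': -36}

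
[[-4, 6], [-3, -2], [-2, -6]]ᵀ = [[-4, -3, -2], [6, -2, -6]]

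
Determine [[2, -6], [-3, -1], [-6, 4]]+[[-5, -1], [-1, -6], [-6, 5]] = [[-3, -7], [-4, -7], [-12, 9]]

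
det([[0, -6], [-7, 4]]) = (0)*(4) - (-6)*(-7)
= -42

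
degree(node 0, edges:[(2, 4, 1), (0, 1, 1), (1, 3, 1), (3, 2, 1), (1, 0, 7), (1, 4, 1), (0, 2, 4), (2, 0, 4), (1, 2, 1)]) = incident: (0,1), (1,0), (0,2), (2,0)
= 4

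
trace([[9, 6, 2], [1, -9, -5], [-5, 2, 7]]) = diagonal: 9 + (-9) + 7
= 7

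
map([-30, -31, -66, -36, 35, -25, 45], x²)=(-30)²=900, (-31)²=961, (-66)²=4356, (-36)²=1296, (35)²=1225, (-25)²=625, (45)²=2025
= [900, 961, 4356, 1296, 1225, 625, 2025]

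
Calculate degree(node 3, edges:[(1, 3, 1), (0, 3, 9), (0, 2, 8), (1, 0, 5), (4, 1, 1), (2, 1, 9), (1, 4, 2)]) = incident: (1,3), (0,3)
= 2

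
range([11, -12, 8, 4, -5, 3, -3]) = 23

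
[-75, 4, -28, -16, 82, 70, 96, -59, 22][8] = 22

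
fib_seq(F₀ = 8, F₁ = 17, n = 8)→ [8, 17, 25, 42, 67, 109, 176, 285]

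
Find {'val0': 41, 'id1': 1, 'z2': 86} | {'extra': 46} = {'val0': 41, 'id1': 1, 'z2': 86, 'extra': 46}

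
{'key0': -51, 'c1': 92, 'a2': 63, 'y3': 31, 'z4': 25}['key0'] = -51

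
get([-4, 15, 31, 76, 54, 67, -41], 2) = 31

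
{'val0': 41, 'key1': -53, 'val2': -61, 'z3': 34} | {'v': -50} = {'val0': 41, 'key1': -53, 'val2': -61, 'z3': 34, 'v': -50}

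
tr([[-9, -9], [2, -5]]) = -14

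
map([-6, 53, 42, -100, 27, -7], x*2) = [-12, 106, 84, -200, 54, -14]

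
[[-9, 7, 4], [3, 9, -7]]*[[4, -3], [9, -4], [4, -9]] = [[43, -37], [65, 18]]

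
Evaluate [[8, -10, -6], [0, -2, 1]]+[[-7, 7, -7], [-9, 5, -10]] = [[1, -3, -13], [-9, 3, -9]]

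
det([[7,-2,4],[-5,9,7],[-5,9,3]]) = -212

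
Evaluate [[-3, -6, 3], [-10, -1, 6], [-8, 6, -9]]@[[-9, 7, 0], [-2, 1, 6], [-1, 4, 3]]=[[36, -15, -27], [86, -47, 12], [69, -86, 9]]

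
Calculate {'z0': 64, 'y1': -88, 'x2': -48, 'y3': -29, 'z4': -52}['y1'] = -88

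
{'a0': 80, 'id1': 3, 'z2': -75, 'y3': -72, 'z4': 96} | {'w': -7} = {'a0': 80, 'id1': 3, 'z2': -75, 'y3': -72, 'z4': 96, 'w': -7}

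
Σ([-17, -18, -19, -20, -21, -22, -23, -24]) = -164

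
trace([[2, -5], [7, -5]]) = diagonal: 2 + (-5)
= -3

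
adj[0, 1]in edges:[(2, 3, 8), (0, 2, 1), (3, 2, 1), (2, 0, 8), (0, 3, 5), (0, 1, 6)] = 6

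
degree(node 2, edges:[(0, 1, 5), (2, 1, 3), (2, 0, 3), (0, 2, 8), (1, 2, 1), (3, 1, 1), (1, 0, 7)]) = incident: (2,1), (2,0), (0,2), (1,2)
= 4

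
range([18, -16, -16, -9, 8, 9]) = 34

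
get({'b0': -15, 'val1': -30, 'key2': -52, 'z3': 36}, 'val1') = -30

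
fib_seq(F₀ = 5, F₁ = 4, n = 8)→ [5, 4, 9, 13, 22, 35, 57, 92]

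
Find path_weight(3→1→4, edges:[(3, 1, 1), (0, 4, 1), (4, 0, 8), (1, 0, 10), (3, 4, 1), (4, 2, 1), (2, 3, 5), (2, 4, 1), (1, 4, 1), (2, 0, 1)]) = 2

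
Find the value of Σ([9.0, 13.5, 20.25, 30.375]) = 73.125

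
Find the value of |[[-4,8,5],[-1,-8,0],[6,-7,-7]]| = (1)*(-4)*det([[-8, 0], [-7, -7]]) + (-1)*(8)*det([[-1, 0], [6, -7]]) + (1)*(5)*det([[-1, -8], [6, -7]])
= -224 + -56 + 275
= -5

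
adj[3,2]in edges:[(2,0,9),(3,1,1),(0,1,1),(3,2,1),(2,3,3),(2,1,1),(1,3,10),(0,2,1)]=1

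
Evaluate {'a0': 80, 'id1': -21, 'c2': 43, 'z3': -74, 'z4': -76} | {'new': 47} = {'a0': 80, 'id1': -21, 'c2': 43, 'z3': -74, 'z4': -76, 'new': 47}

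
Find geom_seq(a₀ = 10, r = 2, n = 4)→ a_0 = 10*2^0 = 10
a_1 = 10*2^1 = 20
a_2 = 10*2^2 = 40
...
= [10, 20, 40, 80]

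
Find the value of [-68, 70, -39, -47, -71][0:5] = [-68, 70, -39, -47, -71]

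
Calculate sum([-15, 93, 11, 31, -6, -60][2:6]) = slice → [11, 31, -6, -60]
11 + 31 + (-6) + (-60)
= -24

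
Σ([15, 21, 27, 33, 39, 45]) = 15 + 21 + 27 + 33 + 39 + 45
= 180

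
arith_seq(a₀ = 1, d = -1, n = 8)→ a_0 = 1 + 0*-1 = 1
a_1 = 1 + 1*-1 = 0
a_2 = 1 + 2*-1 = -1
...
= [1, 0, -1, -2, -3, -4, -5, -6]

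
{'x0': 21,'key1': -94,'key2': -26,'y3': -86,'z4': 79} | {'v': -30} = {'x0': 21, 'key1': -94, 'key2': -26, 'y3': -86, 'z4': 79, 'v': -30}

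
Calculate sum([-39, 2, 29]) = (-39) + 2 + 29
= -8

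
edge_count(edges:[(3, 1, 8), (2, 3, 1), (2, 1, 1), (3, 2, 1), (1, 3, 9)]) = 5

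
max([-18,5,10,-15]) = 10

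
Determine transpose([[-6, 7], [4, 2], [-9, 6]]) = [[-6, 4, -9], [7, 2, 6]]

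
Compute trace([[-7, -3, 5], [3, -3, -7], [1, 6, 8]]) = -2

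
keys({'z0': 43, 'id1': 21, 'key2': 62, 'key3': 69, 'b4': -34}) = ['z0', 'id1', 'key2', 'key3', 'b4']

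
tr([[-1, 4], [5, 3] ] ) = diagonal: (-1) + 3
= 2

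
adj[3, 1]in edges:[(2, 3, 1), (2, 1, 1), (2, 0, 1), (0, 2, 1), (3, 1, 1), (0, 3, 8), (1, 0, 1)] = 1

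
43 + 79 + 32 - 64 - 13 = 77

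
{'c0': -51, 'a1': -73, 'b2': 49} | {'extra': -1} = {'c0': -51, 'a1': -73, 'b2': 49, 'extra': -1}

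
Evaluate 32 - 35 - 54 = -57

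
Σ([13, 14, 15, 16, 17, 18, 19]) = 112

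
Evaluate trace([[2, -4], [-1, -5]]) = diagonal: 2 + (-5)
= -3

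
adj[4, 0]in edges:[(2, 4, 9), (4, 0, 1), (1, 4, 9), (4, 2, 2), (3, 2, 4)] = 1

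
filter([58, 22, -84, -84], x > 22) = [58]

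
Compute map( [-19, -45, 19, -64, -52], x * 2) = -19*2=-38, -45*2=-90, 19*2=38, -64*2=-128, -52*2=-104
= [-38, -90, 38, -128, -104]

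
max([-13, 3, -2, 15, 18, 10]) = 18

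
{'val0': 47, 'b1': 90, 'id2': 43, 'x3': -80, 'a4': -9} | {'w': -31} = {'val0': 47, 'b1': 90, 'id2': 43, 'x3': -80, 'a4': -9, 'w': -31}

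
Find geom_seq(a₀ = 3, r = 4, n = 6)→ [3, 12, 48, 192, 768, 3072]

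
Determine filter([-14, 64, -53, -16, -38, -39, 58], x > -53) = [-14, 64, -16, -38, -39, 58]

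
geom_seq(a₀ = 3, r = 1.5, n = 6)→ a_0 = 3*1.5^0 = 3.0
a_1 = 3*1.5^1 = 4.5
a_2 = 3*1.5^2 = 6.75
...
= [3.0, 4.5, 6.75, 10.125, 15.1875, 22.78125]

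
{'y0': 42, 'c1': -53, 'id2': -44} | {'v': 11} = {'y0': 42, 'c1': -53, 'id2': -44, 'v': 11}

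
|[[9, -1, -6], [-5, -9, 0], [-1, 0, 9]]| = -720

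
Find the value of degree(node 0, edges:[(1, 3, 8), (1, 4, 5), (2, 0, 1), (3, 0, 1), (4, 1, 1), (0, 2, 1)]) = 3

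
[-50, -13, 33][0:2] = [-50, -13]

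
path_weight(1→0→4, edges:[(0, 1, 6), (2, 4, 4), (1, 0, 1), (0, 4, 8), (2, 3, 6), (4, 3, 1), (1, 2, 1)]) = 9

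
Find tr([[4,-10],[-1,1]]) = 5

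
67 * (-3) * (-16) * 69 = 221904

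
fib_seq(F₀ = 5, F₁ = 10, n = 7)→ F_2 = F_1 + F_0 = 15
F_3 = F_2 + F_1 = 25
F_4 = F_3 + F_2 = 40
...
= [5, 10, 15, 25, 40, 65, 105]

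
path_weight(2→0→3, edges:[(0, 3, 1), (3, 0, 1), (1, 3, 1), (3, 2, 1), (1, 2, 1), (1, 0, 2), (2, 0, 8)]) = w(2→0)=8 + w(0→3)=1
= 9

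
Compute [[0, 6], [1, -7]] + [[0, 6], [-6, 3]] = [[0, 12], [-5, -4]]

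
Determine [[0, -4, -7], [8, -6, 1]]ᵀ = [[0, 8], [-4, -6], [-7, 1]]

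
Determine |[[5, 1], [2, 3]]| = 13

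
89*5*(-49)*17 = -370685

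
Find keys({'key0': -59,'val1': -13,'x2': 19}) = ['key0', 'val1', 'x2']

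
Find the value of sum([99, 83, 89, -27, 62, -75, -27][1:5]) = slice → [83, 89, -27, 62]
83 + 89 + (-27) + 62
= 207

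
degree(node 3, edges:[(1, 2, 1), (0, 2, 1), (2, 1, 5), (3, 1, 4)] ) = incident: (3,1)
= 1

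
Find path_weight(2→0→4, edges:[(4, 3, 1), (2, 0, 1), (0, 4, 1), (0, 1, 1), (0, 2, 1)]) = w(2→0)=1 + w(0→4)=1
= 2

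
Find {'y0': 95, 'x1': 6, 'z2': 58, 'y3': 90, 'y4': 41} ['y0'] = 95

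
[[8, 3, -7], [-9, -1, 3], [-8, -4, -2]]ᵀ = [[8, -9, -8], [3, -1, -4], [-7, 3, -2]]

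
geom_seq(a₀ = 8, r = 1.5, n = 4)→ a_0 = 8*1.5^0 = 8.0
a_1 = 8*1.5^1 = 12.0
a_2 = 8*1.5^2 = 18.0
...
= [8.0, 12.0, 18.0, 27.0]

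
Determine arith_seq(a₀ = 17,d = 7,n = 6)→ [17, 24, 31, 38, 45, 52]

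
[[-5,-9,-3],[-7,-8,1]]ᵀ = [[-5, -7], [-9, -8], [-3, 1]]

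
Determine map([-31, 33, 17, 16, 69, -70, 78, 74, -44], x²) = (-31)²=961, (33)²=1089, (17)²=289, (16)²=256, (69)²=4761, (-70)²=4900, (78)²=6084, (74)²=5476, (-44)²=1936
= [961, 1089, 289, 256, 4761, 4900, 6084, 5476, 1936]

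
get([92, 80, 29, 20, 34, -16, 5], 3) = 20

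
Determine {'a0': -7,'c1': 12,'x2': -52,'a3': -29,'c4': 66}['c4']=66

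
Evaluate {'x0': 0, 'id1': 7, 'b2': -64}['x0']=0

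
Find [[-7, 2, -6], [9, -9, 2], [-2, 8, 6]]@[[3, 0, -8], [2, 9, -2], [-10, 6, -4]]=[[43, -18, 76], [-11, -69, -62], [-50, 108, -24]]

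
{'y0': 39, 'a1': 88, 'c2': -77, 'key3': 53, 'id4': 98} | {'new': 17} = {'y0': 39, 'a1': 88, 'c2': -77, 'key3': 53, 'id4': 98, 'new': 17}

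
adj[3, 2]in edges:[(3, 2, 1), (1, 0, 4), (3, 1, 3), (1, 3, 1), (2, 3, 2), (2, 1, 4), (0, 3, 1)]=1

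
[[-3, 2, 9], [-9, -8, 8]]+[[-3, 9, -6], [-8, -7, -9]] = [[-6, 11, 3], [-17, -15, -1]]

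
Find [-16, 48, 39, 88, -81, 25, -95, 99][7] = 99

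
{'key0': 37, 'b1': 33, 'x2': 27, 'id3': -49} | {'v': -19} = {'key0': 37, 'b1': 33, 'x2': 27, 'id3': -49, 'v': -19}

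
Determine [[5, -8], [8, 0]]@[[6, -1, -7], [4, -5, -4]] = C[0][0] = (5)*(6) + (-8)*(4) = -2
C[0][1] = (5)*(-1) + (-8)*(-5) = 35
C[0][2] = (5)*(-7) + (-8)*(-4) = -3
C[1][0] = (8)*(6) + (0)*(4) = 48
C[1][1] = (8)*(-1) + (0)*(-5) = -8
C[1][2] = (8)*(-7) + (0)*(-4) = -56
= [[-2, 35, -3], [48, -8, -56]]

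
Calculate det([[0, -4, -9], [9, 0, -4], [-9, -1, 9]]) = (1)*(0)*det([[0, -4], [-1, 9]]) + (-1)*(-4)*det([[9, -4], [-9, 9]]) + (1)*(-9)*det([[9, 0], [-9, -1]])
= 0 + 180 + 81
= 261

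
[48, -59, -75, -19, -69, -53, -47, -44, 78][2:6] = [-75, -19, -69, -53]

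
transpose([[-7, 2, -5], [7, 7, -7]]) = [[-7, 7], [2, 7], [-5, -7]]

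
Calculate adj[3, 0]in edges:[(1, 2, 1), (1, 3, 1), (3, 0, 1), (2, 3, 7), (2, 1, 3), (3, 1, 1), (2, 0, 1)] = 1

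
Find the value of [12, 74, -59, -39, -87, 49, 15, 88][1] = 74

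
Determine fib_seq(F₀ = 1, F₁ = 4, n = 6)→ [1, 4, 5, 9, 14, 23]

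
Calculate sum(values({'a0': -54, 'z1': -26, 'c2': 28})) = (-54) + (-26) + 28
= -52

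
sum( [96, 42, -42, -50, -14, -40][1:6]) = -104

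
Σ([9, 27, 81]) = 9 + 27 + 81
= 117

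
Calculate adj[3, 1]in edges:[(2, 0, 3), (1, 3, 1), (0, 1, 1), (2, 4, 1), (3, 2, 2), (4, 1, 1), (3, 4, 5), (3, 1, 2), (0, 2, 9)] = 2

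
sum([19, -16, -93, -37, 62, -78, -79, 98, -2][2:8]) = slice → [-93, -37, 62, -78, -79, 98]
(-93) + (-37) + 62 + (-78) + (-79) + 98
= -127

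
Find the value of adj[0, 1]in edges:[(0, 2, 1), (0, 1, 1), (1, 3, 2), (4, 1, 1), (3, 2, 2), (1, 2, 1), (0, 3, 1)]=1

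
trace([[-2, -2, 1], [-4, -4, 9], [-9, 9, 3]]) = diagonal: (-2) + (-4) + 3
= -3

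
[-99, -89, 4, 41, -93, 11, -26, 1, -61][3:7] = [41, -93, 11, -26]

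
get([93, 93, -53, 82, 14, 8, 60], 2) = -53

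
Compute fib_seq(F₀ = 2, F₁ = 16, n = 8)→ F_2 = F_1 + F_0 = 18
F_3 = F_2 + F_1 = 34
F_4 = F_3 + F_2 = 52
...
= [2, 16, 18, 34, 52, 86, 138, 224]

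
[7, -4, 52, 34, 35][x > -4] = keep x where x > -4: 7✓, -4✗, 52✓, 34✓, 35✓
= [7, 52, 34, 35]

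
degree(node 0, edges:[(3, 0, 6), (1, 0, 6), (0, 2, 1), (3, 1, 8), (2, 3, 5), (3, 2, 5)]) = 3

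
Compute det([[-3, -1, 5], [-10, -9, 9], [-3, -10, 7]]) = (1)*(-3)*det([[-9, 9], [-10, 7]]) + (-1)*(-1)*det([[-10, 9], [-3, 7]]) + (1)*(5)*det([[-10, -9], [-3, -10]])
= -81 + -43 + 365
= 241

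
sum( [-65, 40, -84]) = (-65) + 40 + (-84)
= -109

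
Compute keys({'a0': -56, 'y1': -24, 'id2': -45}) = ['a0', 'y1', 'id2']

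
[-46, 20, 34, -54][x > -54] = keep x where x > -54: -46✓, 20✓, 34✓, -54✗
= [-46, 20, 34]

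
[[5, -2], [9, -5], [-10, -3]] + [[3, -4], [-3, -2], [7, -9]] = [[8, -6], [6, -7], [-3, -12]]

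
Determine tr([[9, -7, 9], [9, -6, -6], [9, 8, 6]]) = 9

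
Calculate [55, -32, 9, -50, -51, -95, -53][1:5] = [-32, 9, -50, -51]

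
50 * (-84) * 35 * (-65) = 9555000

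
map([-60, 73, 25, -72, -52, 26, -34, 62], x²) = [3600, 5329, 625, 5184, 2704, 676, 1156, 3844]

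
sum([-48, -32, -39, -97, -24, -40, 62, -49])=(-48) + (-32) + (-39) + (-97) + (-24) + (-40) + 62 + (-49)
= -267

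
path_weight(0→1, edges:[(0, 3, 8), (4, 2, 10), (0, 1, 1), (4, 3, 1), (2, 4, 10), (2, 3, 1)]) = 1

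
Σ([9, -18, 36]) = 27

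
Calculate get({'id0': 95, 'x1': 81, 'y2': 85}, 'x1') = 81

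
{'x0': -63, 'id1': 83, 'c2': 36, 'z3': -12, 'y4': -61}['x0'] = -63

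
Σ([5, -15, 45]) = 5 + -15 + 45
= 35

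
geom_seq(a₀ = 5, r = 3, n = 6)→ a_0 = 5*3^0 = 5
a_1 = 5*3^1 = 15
a_2 = 5*3^2 = 45
...
= [5, 15, 45, 135, 405, 1215]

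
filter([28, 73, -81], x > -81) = [28, 73]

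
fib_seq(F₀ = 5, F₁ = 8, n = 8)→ F_2 = F_1 + F_0 = 13
F_3 = F_2 + F_1 = 21
F_4 = F_3 + F_2 = 34
...
= [5, 8, 13, 21, 34, 55, 89, 144]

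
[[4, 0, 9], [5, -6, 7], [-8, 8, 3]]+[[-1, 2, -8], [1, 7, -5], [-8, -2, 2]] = [[3, 2, 1], [6, 1, 2], [-16, 6, 5]]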